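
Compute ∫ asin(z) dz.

Use integration by parts with u = arcsin(z), dv = dz.
Then du = 1/sqrt(-z**2 + 1) dz.

z*asin(z) + sqrt(-z**2 + 1) + C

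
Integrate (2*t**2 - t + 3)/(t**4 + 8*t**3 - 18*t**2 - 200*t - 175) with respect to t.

log(t - 5)/15 - log(t + 1)/24 + 29*log(t + 5)/40 - 3*log(t + 7)/4 + C

Factor the denominator: (t - 5)*(t + 1)*(t + 5)*(t + 7).
Partial-fraction decomposition: -3/(4*(t + 7)) + 29/(40*(t + 5)) - 1/(24*(t + 1)) + 1/(15*(t - 5)).
Integrate each term: A/(t−a) contributes A·log|t−a|.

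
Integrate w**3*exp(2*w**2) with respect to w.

Let u = w², du = 2w dw; rewrite as (1/2)∫ u^1·exp(2u) du.
Now integrate by parts 1 time.

(2*w**2 - 1)*exp(2*w**2)/8 + C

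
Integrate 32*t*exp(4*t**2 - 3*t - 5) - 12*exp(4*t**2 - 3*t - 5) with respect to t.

Let u = 4*t**2 - 3*t - 5, so du = (8*t - 3) dt.
Rewriting, the integral becomes 4·∫ e^u du = 4·e^u.
Substituting back, u = 4*t**2 - 3*t - 5.

4*exp(4*t**2 - 3*t - 5) + C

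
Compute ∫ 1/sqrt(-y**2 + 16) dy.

asin(y/4) + C

Substitute y = 4·sin(θ), so dy = 4·cos(θ) dθ and the radical becomes sqrt(-y**2 + 16) = 4·cos(θ) by the Pythagorean identity.
Integrate the resulting trig expression in θ, then back-substitute θ = asin(y/4), sin(θ) = y/4, cos(θ) = sqrt(-y**2 + 16)/4 (absorbing any constant into C).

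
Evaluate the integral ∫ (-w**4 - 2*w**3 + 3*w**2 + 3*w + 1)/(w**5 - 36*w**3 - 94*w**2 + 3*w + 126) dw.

-1459*log(w - 7)/2700 - log(w - 1)/72 + 7*log(w + 2)/27 - 141*log(w + 3)/200 - 1/(5*w + 15) + C

Factor the denominator: (w - 7)*(w - 1)*(w + 2)*(w + 3)**2.
Partial-fraction decomposition: -141/(200*(w + 3)) + 1/(5*(w + 3)**2) + 7/(27*(w + 2)) - 1/(72*(w - 1)) - 1459/(2700*(w - 7)).
Integrate each term; A/(w−a) gives A·log|w−a|; A/(w−a)² gives −A/(w−a).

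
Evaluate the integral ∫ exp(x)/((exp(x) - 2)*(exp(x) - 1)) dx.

Let u = e^x, du = e^x dx.
The integral becomes ∫ du/((u-1)(u-2)); decompose into partial fractions.

log(exp(x) - 2) - log(exp(x) - 1) + C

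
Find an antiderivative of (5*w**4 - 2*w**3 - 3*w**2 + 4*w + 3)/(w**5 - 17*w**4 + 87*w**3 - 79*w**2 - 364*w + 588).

Factor the denominator: (w - 7)**2*(w - 3)*(w - 2)*(w + 2).
Partial-fraction decomposition: 79/(1620*(w + 2)) - 63/(100*(w - 2)) + 339/(80*(w - 3)) + 43537/(32400*(w - 7)) + 11203/(180*(w - 7)**2).
Integrate each term; A/(w−a) gives A·log|w−a|; A/(w−a)² gives −A/(w−a).

43537*log(w - 7)/32400 + 339*log(w - 3)/80 - 63*log(w - 2)/100 + 79*log(w + 2)/1620 - 11203/(180*w - 1260) + C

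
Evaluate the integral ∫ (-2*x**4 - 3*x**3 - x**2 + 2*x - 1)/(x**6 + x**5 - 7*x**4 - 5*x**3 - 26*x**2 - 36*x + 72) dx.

-19*log(x - 3)/60 + log(x - 1)/24 - 17*log(x + 2)/120 + 97*log(x + 3)/312 + 11*log(x**2 + 4)/208 - 23*atan(x/2)/104 + C

Factor the denominator: (x - 3)*(x - 1)*(x + 2)*(x + 3)*(x**2 + 4).
Partial-fraction decomposition: (11*x - 46)/(104*(x**2 + 4)) + 97/(312*(x + 3)) - 17/(120*(x + 2)) + 1/(24*(x - 1)) - 19/(60*(x - 3)).
Integrate each term; A/(x−a) gives A·log|x−a|; the (Bx+D)/(x²+p²) term gives a log and an atan.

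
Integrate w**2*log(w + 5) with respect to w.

Use integration by parts with u = log(w + 5), dv = w**2 dw.
Then du = 1/(w + 5) dw and v = w**3/3.

w**3*log(w + 5)/3 - w**3/9 + 5*w**2/6 - 25*w/3 + 125*log(w + 5)/3 + C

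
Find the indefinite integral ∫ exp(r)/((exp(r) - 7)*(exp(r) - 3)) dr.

Let u = e^r, du = e^r dr.
The integral becomes ∫ du/((u-3)(u-7)); decompose into partial fractions.

log(exp(r) - 7)/4 - log(exp(r) - 3)/4 + C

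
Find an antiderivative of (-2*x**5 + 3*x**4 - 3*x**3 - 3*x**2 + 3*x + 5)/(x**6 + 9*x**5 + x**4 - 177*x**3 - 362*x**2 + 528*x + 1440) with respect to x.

-167*log(x - 4)/784 + 41*log(x - 2)/2100 - 146679*log(x + 3)/4900 + 2953*log(x + 4)/48 - 935*log(x + 5)/28 - 779/(70*x + 210) + C

Factor the denominator: (x - 4)*(x - 2)*(x + 3)**2*(x + 4)*(x + 5).
Partial-fraction decomposition: -935/(28*(x + 5)) + 2953/(48*(x + 4)) - 146679/(4900*(x + 3)) + 779/(70*(x + 3)**2) + 41/(2100*(x - 2)) - 167/(784*(x - 4)).
Integrate each term; A/(x−a) gives A·log|x−a|; A/(x−a)² gives −A/(x−a).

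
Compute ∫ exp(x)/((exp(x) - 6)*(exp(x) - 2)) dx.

Let u = e^x, du = e^x dx.
The integral becomes ∫ du/((u-2)(u-6)); decompose into partial fractions.

log(exp(x) - 6)/4 - log(exp(x) - 2)/4 + C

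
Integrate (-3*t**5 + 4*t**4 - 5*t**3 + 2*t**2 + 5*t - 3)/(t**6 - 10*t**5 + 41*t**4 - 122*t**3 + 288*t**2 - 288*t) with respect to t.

log(t)/96 - 55367*log(t - 4)/20000 - 57*log(t - 2)/104 + 7459*log(t**2 + 9)/48750 - 18163*atan(t/3)/24375 + 2319/(200*t - 800) + C

Factor the denominator: t*(t - 4)**2*(t - 2)*(t**2 + 9).
Partial-fraction decomposition: (7459*t - 54489)/(24375*(t**2 + 9)) - 57/(104*(t - 2)) - 55367/(20000*(t - 4)) - 2319/(200*(t - 4)**2) + 1/(96*t).
Integrate each term; A/(t−a) gives A·log|t−a|; the (Bt+D)/(t²+p²) term gives a log and an atan.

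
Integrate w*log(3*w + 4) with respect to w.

Use integration by parts with u = log(3*w + 4), dv = w dw.
Then du = 3/(3*w + 4) dw and v = w**2/2.

w**2*log(3*w + 4)/2 - w**2/4 + 2*w/3 - 8*log(3*w + 4)/9 + C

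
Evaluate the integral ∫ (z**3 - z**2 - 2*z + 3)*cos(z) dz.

Use integration by parts with u = z**3 - z**2 - 2*z + 3, dv = cos(z) dz, so v = sin(z).
Apply parts 3 times (tabular method): alternate signs, differentiate u down to 0, integrate dv up.

z**3*sin(z) - z**2*sin(z) + 3*z**2*cos(z) - 8*z*sin(z) - 2*z*cos(z) + 5*sin(z) - 8*cos(z) + C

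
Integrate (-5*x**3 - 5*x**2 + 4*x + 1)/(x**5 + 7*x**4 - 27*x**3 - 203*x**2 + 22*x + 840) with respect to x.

-9*log(x - 5)/32 + 17*log(x - 2)/270 + 79*log(x + 3)/160 - 25*log(x + 4)/18 + 481*log(x + 7)/432 + C

Factor the denominator: (x - 5)*(x - 2)*(x + 3)*(x + 4)*(x + 7).
Partial-fraction decomposition: 481/(432*(x + 7)) - 25/(18*(x + 4)) + 79/(160*(x + 3)) + 17/(270*(x - 2)) - 9/(32*(x - 5)).
Integrate each term: A/(x−a) contributes A·log|x−a|.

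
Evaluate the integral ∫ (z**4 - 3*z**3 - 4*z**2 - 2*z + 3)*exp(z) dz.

Use integration by parts with u = z**4 - 3*z**3 - 4*z**2 - 2*z + 3, dv = exp(z) dz, so v = exp(z).
Apply parts 4 times (tabular method): alternate signs, differentiate u down to 0, integrate dv up.

(z**4 - 7*z**3 + 17*z**2 - 36*z + 39)*exp(z) + C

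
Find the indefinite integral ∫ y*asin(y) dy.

y**2*asin(y)/2 + y*sqrt(-y**2 + 1)/4 - asin(y)/4 + C

Use integration by parts with u = arcsin(y), dv = y dy.
Then du = 1/sqrt(-y**2 + 1) dy.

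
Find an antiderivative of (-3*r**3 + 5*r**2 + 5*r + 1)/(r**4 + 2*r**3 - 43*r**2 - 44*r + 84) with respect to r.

Factor the denominator: (r - 6)*(r - 1)*(r + 2)*(r + 7).
Partial-fraction decomposition: -31/(13*(r + 7)) + 7/(24*(r + 2)) - 1/(15*(r - 1)) - 437/(520*(r - 6)).
Integrate each term: A/(r−a) contributes A·log|r−a|.

-437*log(r - 6)/520 - log(r - 1)/15 + 7*log(r + 2)/24 - 31*log(r + 7)/13 + C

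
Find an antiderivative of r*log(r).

Use integration by parts with u = log(r), dv = r dr.
Then du = 1/r dr and v = r**2/2.

r**2*log(r)/2 - r**2/4 + C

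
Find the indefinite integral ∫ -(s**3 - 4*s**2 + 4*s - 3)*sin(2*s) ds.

s**3*cos(2*s)/2 - 3*s**2*sin(2*s)/4 - 2*s**2*cos(2*s) + 2*s*sin(2*s) + 5*s*cos(2*s)/4 - 5*sin(2*s)/8 - cos(2*s)/2 + C

Use integration by parts with u = s**3 - 4*s**2 + 4*s - 3, dv = -sin(2*s) ds, so v = cos(2*s)/2.
Apply parts 3 times (tabular method): alternate signs, differentiate u down to 0, integrate dv up.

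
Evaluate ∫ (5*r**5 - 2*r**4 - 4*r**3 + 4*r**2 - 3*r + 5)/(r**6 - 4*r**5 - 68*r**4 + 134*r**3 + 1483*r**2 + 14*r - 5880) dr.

Factor the denominator: (r - 7)**2*(r - 2)*(r + 3)*(r + 4)*(r + 5).
Partial-fraction decomposition: 16255/(2016*(r + 5)) - 1765/(242*(r + 4)) + 1219/(1000*(r + 3)) + 37/(1750*(r - 2)) + 13025527/(4356000*(r - 7)) + 78041/(6600*(r - 7)**2).
Integrate each term; A/(r−a) gives A·log|r−a|; A/(r−a)² gives −A/(r−a).

13025527*log(r - 7)/4356000 + 37*log(r - 2)/1750 + 1219*log(r + 3)/1000 - 1765*log(r + 4)/242 + 16255*log(r + 5)/2016 - 78041/(6600*r - 46200) + C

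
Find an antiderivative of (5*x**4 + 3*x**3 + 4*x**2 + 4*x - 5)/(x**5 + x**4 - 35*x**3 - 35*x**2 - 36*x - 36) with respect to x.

7291*log(x - 6)/3108 + 3*log(x + 1)/70 + 5947*log(x + 6)/2220 - 5*log(x**2 + 1)/148 + 3*atan(x)/74 + C

Factor the denominator: (x - 6)*(x + 1)*(x + 6)*(x**2 + 1).
Partial-fraction decomposition: -(5*x - 3)/(74*(x**2 + 1)) + 5947/(2220*(x + 6)) + 3/(70*(x + 1)) + 7291/(3108*(x - 6)).
Integrate each term; A/(x−a) gives A·log|x−a|; the (Bx+D)/(x²+p²) term gives a log and an atan.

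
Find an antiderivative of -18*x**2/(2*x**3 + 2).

-3*log(2*x**3 + 2) + C

Let u = 2*x**3 + 2, so du = (6*x**2) dx.
Rewriting, the integral becomes -3·∫ 1/u du = -3·log(u).
Substituting back, u = 2*x**3 + 2.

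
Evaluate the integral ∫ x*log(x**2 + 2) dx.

Let u = x**2 + 2, so du = (2*x) dx.
The integral becomes (1/2)·∫ log(u) du; integrate by parts with u′=log(u), dv′=du.

x**2*log(x**2 + 2)/2 - x**2/2 + log(x**2 + 2) + C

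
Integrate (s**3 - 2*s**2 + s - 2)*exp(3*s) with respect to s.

(s**3 - 3*s**2 + 3*s - 3)*exp(3*s)/3 + C

Use integration by parts with u = s**3 - 2*s**2 + s - 2, dv = exp(3*s) ds, so v = exp(3*s)/3.
Apply parts 3 times (tabular method): alternate signs, differentiate u down to 0, integrate dv up.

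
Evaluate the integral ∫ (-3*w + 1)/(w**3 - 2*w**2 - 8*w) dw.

-log(w)/8 - 11*log(w - 4)/24 + 7*log(w + 2)/12 + C

Factor the denominator: w*(w - 4)*(w + 2).
Partial-fraction decomposition: 7/(12*(w + 2)) - 11/(24*(w - 4)) - 1/(8*w).
Integrate each term: A/(w−a) contributes A·log|w−a|.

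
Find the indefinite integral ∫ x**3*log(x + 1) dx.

Use integration by parts with u = log(x + 1), dv = x**3 dx.
Then du = 1/(x + 1) dx and v = x**4/4.

x**4*log(x + 1)/4 - x**4/16 + x**3/12 - x**2/8 + x/4 - log(x + 1)/4 + C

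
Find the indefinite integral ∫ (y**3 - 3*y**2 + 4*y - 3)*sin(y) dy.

Use integration by parts with u = y**3 - 3*y**2 + 4*y - 3, dv = sin(y) dy, so v = -cos(y).
Apply parts 3 times (tabular method): alternate signs, differentiate u down to 0, integrate dv up.

-y**3*cos(y) + 3*y**2*sin(y) + 3*y**2*cos(y) - 6*y*sin(y) + 2*y*cos(y) - 2*sin(y) - 3*cos(y) + C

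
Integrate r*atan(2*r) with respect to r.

r**2*atan(2*r)/2 - r/4 + atan(2*r)/8 + C

Use integration by parts with u = arctan(2*r), dv = r dr.
Then du = 2/(4*r**2 + 1) dr.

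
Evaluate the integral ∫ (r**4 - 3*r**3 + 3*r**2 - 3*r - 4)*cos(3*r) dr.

r**4*sin(3*r)/3 - r**3*sin(3*r) + 4*r**3*cos(3*r)/9 + 5*r**2*sin(3*r)/9 - r**2*cos(3*r) - r*sin(3*r)/3 + 10*r*cos(3*r)/27 - 118*sin(3*r)/81 - cos(3*r)/9 + C

Use integration by parts with u = r**4 - 3*r**3 + 3*r**2 - 3*r - 4, dv = cos(3*r) dr, so v = sin(3*r)/3.
Apply parts 4 times (tabular method): alternate signs, differentiate u down to 0, integrate dv up.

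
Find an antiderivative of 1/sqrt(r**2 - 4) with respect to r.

log(r + sqrt(r**2 - 4)) + C

Substitute r = 2·sec(θ), so dr = 2·sec(θ)*tan(θ) dθ and the radical becomes sqrt(r**2 - 4) = 2·tan(θ) by the Pythagorean identity.
Integrate the resulting trig expression in θ, then back-substitute sec(θ) = r/2, tan(θ) = sqrt(r**2 - 4)/2 (absorbing any constant into C).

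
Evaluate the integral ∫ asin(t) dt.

Use integration by parts with u = arcsin(t), dv = dt.
Then du = 1/sqrt(-t**2 + 1) dt.

t*asin(t) + sqrt(-t**2 + 1) + C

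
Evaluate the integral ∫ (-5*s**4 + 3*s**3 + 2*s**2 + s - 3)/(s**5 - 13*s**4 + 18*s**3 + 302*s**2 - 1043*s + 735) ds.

-953*log(s - 7)/288 - 153*log(s - 3)/128 + log(s - 1)/216 - 1729*log(s + 5)/3456 + 5437/(144*s - 1008) + C

Factor the denominator: (s - 7)**2*(s - 3)*(s - 1)*(s + 5).
Partial-fraction decomposition: -1729/(3456*(s + 5)) + 1/(216*(s - 1)) - 153/(128*(s - 3)) - 953/(288*(s - 7)) - 5437/(144*(s - 7)**2).
Integrate each term; A/(s−a) gives A·log|s−a|; A/(s−a)² gives −A/(s−a).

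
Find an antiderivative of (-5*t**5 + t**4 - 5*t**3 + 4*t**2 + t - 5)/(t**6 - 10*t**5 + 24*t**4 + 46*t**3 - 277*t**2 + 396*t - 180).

Factor the denominator: (t - 5)*(t - 3)*(t - 2)**2*(t - 1)*(t + 3).
Partial-fraction decomposition: -1459/(4800*(t + 3)) - 9/(32*(t - 1)) - 723/(25*(t - 2)) - 57/(5*(t - 2)**2) + 1235/(24*(t - 3)) - 1725/(64*(t - 5)).
Integrate each term; A/(t−a) gives A·log|t−a|; A/(t−a)² gives −A/(t−a).

-1725*log(t - 5)/64 + 1235*log(t - 3)/24 - 723*log(t - 2)/25 - 9*log(t - 1)/32 - 1459*log(t + 3)/4800 + 57/(5*t - 10) + C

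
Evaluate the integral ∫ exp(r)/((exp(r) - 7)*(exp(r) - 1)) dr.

log(exp(r) - 7)/6 - log(exp(r) - 1)/6 + C

Let u = e^r, du = e^r dr.
The integral becomes ∫ du/((u-7)(u-1)); decompose into partial fractions.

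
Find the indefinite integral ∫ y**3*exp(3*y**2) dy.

Let u = y², du = 2y dy; rewrite as (1/2)∫ u^1·exp(3u) du.
Now integrate by parts 1 time.

(3*y**2 - 1)*exp(3*y**2)/18 + C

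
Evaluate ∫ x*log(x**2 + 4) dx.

Let u = x**2 + 4, so du = (2*x) dx.
The integral becomes (1/2)·∫ log(u) du; integrate by parts with u′=log(u), dv′=du.

x**2*log(x**2 + 4)/2 - x**2/2 + 2*log(x**2 + 4) + C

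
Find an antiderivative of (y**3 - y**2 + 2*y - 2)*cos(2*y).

Use integration by parts with u = y**3 - y**2 + 2*y - 2, dv = cos(2*y) dy, so v = sin(2*y)/2.
Apply parts 3 times (tabular method): alternate signs, differentiate u down to 0, integrate dv up.

y**3*sin(2*y)/2 - y**2*sin(2*y)/2 + 3*y**2*cos(2*y)/4 + y*sin(2*y)/4 - y*cos(2*y)/2 - 3*sin(2*y)/4 + cos(2*y)/8 + C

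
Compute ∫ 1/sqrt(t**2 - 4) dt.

Substitute t = 2·sec(θ), so dt = 2·sec(θ)*tan(θ) dθ and the radical becomes sqrt(t**2 - 4) = 2·tan(θ) by the Pythagorean identity.
Integrate the resulting trig expression in θ, then back-substitute sec(θ) = t/2, tan(θ) = sqrt(t**2 - 4)/2 (absorbing any constant into C).

log(t + sqrt(t**2 - 4)) + C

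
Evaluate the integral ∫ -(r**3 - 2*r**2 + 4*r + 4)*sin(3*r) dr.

r**3*cos(3*r)/3 - r**2*sin(3*r)/3 - 2*r**2*cos(3*r)/3 + 4*r*sin(3*r)/9 + 10*r*cos(3*r)/9 - 10*sin(3*r)/27 + 40*cos(3*r)/27 + C

Use integration by parts with u = r**3 - 2*r**2 + 4*r + 4, dv = -sin(3*r) dr, so v = cos(3*r)/3.
Apply parts 3 times (tabular method): alternate signs, differentiate u down to 0, integrate dv up.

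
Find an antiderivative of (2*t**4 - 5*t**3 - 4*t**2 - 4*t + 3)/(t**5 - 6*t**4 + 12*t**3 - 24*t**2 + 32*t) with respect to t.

3*log(t)/32 + 23*log(t - 4)/32 + 29*log(t - 2)/32 + 9*log(t**2 + 4)/64 + 37*atan(t/2)/32 + C

Factor the denominator: t*(t - 4)*(t - 2)*(t**2 + 4).
Partial-fraction decomposition: (9*t + 74)/(32*(t**2 + 4)) + 29/(32*(t - 2)) + 23/(32*(t - 4)) + 3/(32*t).
Integrate each term; A/(t−a) gives A·log|t−a|; the (Bt+D)/(t²+p²) term gives a log and an atan.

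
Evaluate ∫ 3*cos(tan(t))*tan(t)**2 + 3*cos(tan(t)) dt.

Let u = tan(t), so du = (tan(t)**2 + 1) dt.
Rewriting, the integral becomes 3·∫ cos(u) du = 3·sin(u).
Substituting back, u = tan(t).

3*sin(tan(t)) + C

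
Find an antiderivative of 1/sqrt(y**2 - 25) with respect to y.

Substitute y = 5·sec(θ), so dy = 5·sec(θ)*tan(θ) dθ and the radical becomes sqrt(y**2 - 25) = 5·tan(θ) by the Pythagorean identity.
Integrate the resulting trig expression in θ, then back-substitute sec(θ) = y/5, tan(θ) = sqrt(y**2 - 25)/5 (absorbing any constant into C).

log(y + sqrt(y**2 - 25)) + C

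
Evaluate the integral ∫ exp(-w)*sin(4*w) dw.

Let I denote the integral. Integrate by parts with u = sin(4*w), dv = exp(-w) dw, so v = -exp(-w): I = -exp(-w)*sin(4*w) + 4·∫ exp(-w)*cos(4*w) dw.
Apply parts again with u = cos(4*w), dv = exp(-w) dw: ∫ exp(-w)*cos(4*w) dw = -exp(-w)*cos(4*w) − 4·I. Substituting back brings back I: I = -exp(-w)*sin(4*w) - 4*exp(-w)*cos(4*w) − 16·I.
Solving for I: (1 + 16)·I equals the remaining terms, so I = (1/17)·(-exp(-w)*sin(4*w) - 4*exp(-w)*cos(4*w)).

-exp(-w)*sin(4*w)/17 - 4*exp(-w)*cos(4*w)/17 + C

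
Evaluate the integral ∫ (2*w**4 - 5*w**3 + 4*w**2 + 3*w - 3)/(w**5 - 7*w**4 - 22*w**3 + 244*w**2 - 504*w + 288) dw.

Factor the denominator: (w - 6)*(w - 4)*(w - 2)*(w - 1)*(w + 6).
Partial-fraction decomposition: 253/(448*(w + 6)) - 1/(105*(w - 1)) + 11/(64*(w - 2)) - 53/(24*(w - 4)) + 557/(160*(w - 6)).
Integrate each term: A/(w−a) contributes A·log|w−a|.

557*log(w - 6)/160 - 53*log(w - 4)/24 + 11*log(w - 2)/64 - log(w - 1)/105 + 253*log(w + 6)/448 + C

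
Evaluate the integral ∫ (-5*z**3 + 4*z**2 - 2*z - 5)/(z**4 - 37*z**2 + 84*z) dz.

-5*log(z)/84 - 269*log(z - 4)/44 + 11*log(z - 3)/3 - 192*log(z + 7)/77 + C

Factor the denominator: z*(z - 4)*(z - 3)*(z + 7).
Partial-fraction decomposition: -192/(77*(z + 7)) + 11/(3*(z - 3)) - 269/(44*(z - 4)) - 5/(84*z).
Integrate each term: A/(z−a) contributes A·log|z−a|.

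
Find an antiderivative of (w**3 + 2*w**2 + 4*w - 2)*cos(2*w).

Use integration by parts with u = w**3 + 2*w**2 + 4*w - 2, dv = cos(2*w) dw, so v = sin(2*w)/2.
Apply parts 3 times (tabular method): alternate signs, differentiate u down to 0, integrate dv up.

w**3*sin(2*w)/2 + w**2*sin(2*w) + 3*w**2*cos(2*w)/4 + 5*w*sin(2*w)/4 + w*cos(2*w) - 3*sin(2*w)/2 + 5*cos(2*w)/8 + C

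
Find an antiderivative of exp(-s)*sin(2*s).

-exp(-s)*sin(2*s)/5 - 2*exp(-s)*cos(2*s)/5 + C

Let I denote the integral. Integrate by parts with u = sin(2*s), dv = exp(-s) ds, so v = -exp(-s): I = -exp(-s)*sin(2*s) + 2·∫ exp(-s)*cos(2*s) ds.
Apply parts again with u = cos(2*s), dv = exp(-s) ds: ∫ exp(-s)*cos(2*s) ds = -exp(-s)*cos(2*s) − 2·I. Substituting back brings back I: I = -exp(-s)*sin(2*s) - 2*exp(-s)*cos(2*s) − 4·I.
Solving for I: (1 + 4)·I equals the remaining terms, so I = (1/5)·(-exp(-s)*sin(2*s) - 2*exp(-s)*cos(2*s)).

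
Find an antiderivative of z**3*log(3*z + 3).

Use integration by parts with u = log(3*z + 3), dv = z**3 dz.
Then du = 3/(3*z + 3) dz and v = z**4/4.

z**4*log(3*z + 3)/4 - z**4/16 + z**3/12 - z**2/8 + z/4 - log(z + 1)/4 + C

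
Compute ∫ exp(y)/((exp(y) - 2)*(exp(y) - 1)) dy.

Let u = e^y, du = e^y dy.
The integral becomes ∫ du/((u-1)(u-2)); decompose into partial fractions.

log(exp(y) - 2) - log(exp(y) - 1) + C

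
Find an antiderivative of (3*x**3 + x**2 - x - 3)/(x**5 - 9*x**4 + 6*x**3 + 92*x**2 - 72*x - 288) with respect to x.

Factor the denominator: (x - 6)*(x - 4)*(x - 3)*(x + 2)**2.
Partial-fraction decomposition: -827/(9600*(x + 2)) + 7/(80*(x + 2)**2) + 28/(25*(x - 3)) - 67/(24*(x - 4)) + 225/(128*(x - 6)).
Integrate each term; A/(x−a) gives A·log|x−a|; A/(x−a)² gives −A/(x−a).

225*log(x - 6)/128 - 67*log(x - 4)/24 + 28*log(x - 3)/25 - 827*log(x + 2)/9600 - 7/(80*x + 160) + C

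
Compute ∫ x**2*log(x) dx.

x**3*log(x)/3 - x**3/9 + C

Use integration by parts with u = log(x), dv = x**2 dx.
Then du = 1/x dx and v = x**3/3.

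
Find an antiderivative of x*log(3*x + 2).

x**2*log(3*x + 2)/2 - x**2/4 + x/3 - 2*log(3*x + 2)/9 + C

Use integration by parts with u = log(3*x + 2), dv = x dx.
Then du = 3/(3*x + 2) dx and v = x**2/2.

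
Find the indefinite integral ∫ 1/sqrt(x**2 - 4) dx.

log(x + sqrt(x**2 - 4)) + C

Substitute x = 2·sec(θ), so dx = 2·sec(θ)*tan(θ) dθ and the radical becomes sqrt(x**2 - 4) = 2·tan(θ) by the Pythagorean identity.
Integrate the resulting trig expression in θ, then back-substitute sec(θ) = x/2, tan(θ) = sqrt(x**2 - 4)/2 (absorbing any constant into C).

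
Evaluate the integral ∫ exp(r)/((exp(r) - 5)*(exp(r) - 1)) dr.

Let u = e^r, du = e^r dr.
The integral becomes ∫ du/((u-1)(u-5)); decompose into partial fractions.

log(exp(r) - 5)/4 - log(exp(r) - 1)/4 + C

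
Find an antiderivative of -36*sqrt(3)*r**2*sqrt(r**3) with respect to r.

Let u = 3*r**3, so du = (9*r**2) dr.
Rewriting, the integral becomes -4·∫ √u du = -4·(2/3)u^(3/2).
Substituting back, u = 3*r**3.

-8*sqrt(3)*(r**3)**(3/2) + C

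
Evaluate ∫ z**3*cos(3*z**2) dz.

Let u = z², du = 2z dz; rewrite as (1/2)∫ u^1·cos(3u) du.
Now integrate by parts 1 time.

z**2*sin(3*z**2)/6 + cos(3*z**2)/18 + C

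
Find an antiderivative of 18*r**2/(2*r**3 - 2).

Let u = 2*r**3 - 2, so du = (6*r**2) dr.
Rewriting, the integral becomes 3·∫ 1/u du = 3·log(u).
Substituting back, u = 2*r**3 - 2.

3*log(2*r**3 - 2) + C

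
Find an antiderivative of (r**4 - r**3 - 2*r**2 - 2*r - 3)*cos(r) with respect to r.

Use integration by parts with u = r**4 - r**3 - 2*r**2 - 2*r - 3, dv = cos(r) dr, so v = sin(r).
Apply parts 4 times (tabular method): alternate signs, differentiate u down to 0, integrate dv up.

r**4*sin(r) - r**3*sin(r) + 4*r**3*cos(r) - 14*r**2*sin(r) - 3*r**2*cos(r) + 4*r*sin(r) - 28*r*cos(r) + 25*sin(r) + 4*cos(r) + C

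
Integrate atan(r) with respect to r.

r*atan(r) - log(r**2 + 1)/2 + C

Use integration by parts with u = arctan(r), dv = dr.
Then du = 1/(r**2 + 1) dr.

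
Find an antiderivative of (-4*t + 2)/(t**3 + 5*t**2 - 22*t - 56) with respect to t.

-7*log(t - 4)/33 - log(t + 2)/3 + 6*log(t + 7)/11 + C

Factor the denominator: (t - 4)*(t + 2)*(t + 7).
Partial-fraction decomposition: 6/(11*(t + 7)) - 1/(3*(t + 2)) - 7/(33*(t - 4)).
Integrate each term: A/(t−a) contributes A·log|t−a|.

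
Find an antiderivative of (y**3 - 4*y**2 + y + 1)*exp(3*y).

Use integration by parts with u = y**3 - 4*y**2 + y + 1, dv = exp(3*y) dy, so v = exp(3*y)/3.
Apply parts 3 times (tabular method): alternate signs, differentiate u down to 0, integrate dv up.

(9*y**3 - 45*y**2 + 39*y - 4)*exp(3*y)/27 + C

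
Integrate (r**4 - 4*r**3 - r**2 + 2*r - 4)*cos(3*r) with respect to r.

r**4*sin(3*r)/3 - 4*r**3*sin(3*r)/3 + 4*r**3*cos(3*r)/9 - 7*r**2*sin(3*r)/9 - 4*r**2*cos(3*r)/3 + 14*r*sin(3*r)/9 - 14*r*cos(3*r)/27 - 94*sin(3*r)/81 + 14*cos(3*r)/27 + C

Use integration by parts with u = r**4 - 4*r**3 - r**2 + 2*r - 4, dv = cos(3*r) dr, so v = sin(3*r)/3.
Apply parts 4 times (tabular method): alternate signs, differentiate u down to 0, integrate dv up.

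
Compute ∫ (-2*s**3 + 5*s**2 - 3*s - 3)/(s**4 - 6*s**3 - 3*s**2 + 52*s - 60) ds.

Factor the denominator: (s - 5)*(s - 2)**2*(s + 3).
Partial-fraction decomposition: -21/(40*(s + 3)) + 23/(45*(s - 2)) + 1/(3*(s - 2)**2) - 143/(72*(s - 5)).
Integrate each term; A/(s−a) gives A·log|s−a|; A/(s−a)² gives −A/(s−a).

-143*log(s - 5)/72 + 23*log(s - 2)/45 - 21*log(s + 3)/40 - 1/(3*s - 6) + C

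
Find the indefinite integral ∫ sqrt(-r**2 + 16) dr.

Substitute r = 4·sin(θ), so dr = 4·cos(θ) dθ and the radical becomes sqrt(-r**2 + 16) = 4·cos(θ) by the Pythagorean identity.
Integrate the resulting trig expression in θ, then back-substitute θ = asin(r/4), sin(θ) = r/4, cos(θ) = sqrt(-r**2 + 16)/4 (absorbing any constant into C).

r*sqrt(-r**2 + 16)/2 + 8*asin(r/4) + C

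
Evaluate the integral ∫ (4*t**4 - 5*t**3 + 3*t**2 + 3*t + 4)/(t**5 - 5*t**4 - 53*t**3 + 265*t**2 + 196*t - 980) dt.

2687*log(t - 7)/420 - 1969*log(t - 5)/504 + 23*log(t - 2)/270 - 19*log(t + 2)/210 + 11449*log(t + 7)/7560 + C

Factor the denominator: (t - 7)*(t - 5)*(t - 2)*(t + 2)*(t + 7).
Partial-fraction decomposition: 11449/(7560*(t + 7)) - 19/(210*(t + 2)) + 23/(270*(t - 2)) - 1969/(504*(t - 5)) + 2687/(420*(t - 7)).
Integrate each term: A/(t−a) contributes A·log|t−a|.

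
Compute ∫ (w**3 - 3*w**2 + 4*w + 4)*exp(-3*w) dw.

(-9*w**3 + 18*w**2 - 24*w - 44)*exp(-3*w)/27 + C

Use integration by parts with u = w**3 - 3*w**2 + 4*w + 4, dv = exp(-3*w) dw, so v = -exp(-3*w)/3.
Apply parts 3 times (tabular method): alternate signs, differentiate u down to 0, integrate dv up.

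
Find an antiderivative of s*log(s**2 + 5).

s**2*log(s**2 + 5)/2 - s**2/2 + 5*log(s**2 + 5)/2 + C

Let u = s**2 + 5, so du = (2*s) ds.
The integral becomes (1/2)·∫ log(u) du; integrate by parts with u′=log(u), dv′=du.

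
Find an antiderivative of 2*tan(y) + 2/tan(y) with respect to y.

Let u = tan(y), so du = (tan(y)**2 + 1) dy.
Rewriting, the integral becomes 2·∫ 1/u du = 2·log(u).
Substituting back, u = tan(y).

2*log(tan(y)) + C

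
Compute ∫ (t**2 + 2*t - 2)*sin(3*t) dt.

-t**2*cos(3*t)/3 + 2*t*sin(3*t)/9 - 2*t*cos(3*t)/3 + 2*sin(3*t)/9 + 20*cos(3*t)/27 + C

Use integration by parts with u = t**2 + 2*t - 2, dv = sin(3*t) dt, so v = -cos(3*t)/3.
Apply parts 2 times (tabular method): alternate signs, differentiate u down to 0, integrate dv up.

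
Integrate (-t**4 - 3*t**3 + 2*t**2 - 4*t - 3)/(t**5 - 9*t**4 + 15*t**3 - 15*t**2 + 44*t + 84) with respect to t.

-3363*log(t - 7)/1696 + 159*log(t - 3)/208 + log(t + 1)/32 + 129*log(t**2 + 4)/1378 - 263*atan(t/2)/1378 + C

Factor the denominator: (t - 7)*(t - 3)*(t + 1)*(t**2 + 4).
Partial-fraction decomposition: (129*t - 263)/(689*(t**2 + 4)) + 1/(32*(t + 1)) + 159/(208*(t - 3)) - 3363/(1696*(t - 7)).
Integrate each term; A/(t−a) gives A·log|t−a|; the (Bt+D)/(t²+p²) term gives a log and an atan.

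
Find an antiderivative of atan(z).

z*atan(z) - log(z**2 + 1)/2 + C

Use integration by parts with u = arctan(z), dv = dz.
Then du = 1/(z**2 + 1) dz.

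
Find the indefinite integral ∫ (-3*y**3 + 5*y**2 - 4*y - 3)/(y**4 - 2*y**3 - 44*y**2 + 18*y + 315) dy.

Factor the denominator: (y - 7)*(y - 3)*(y + 3)*(y + 5).
Partial-fraction decomposition: -517/(192*(y + 5)) + 9/(8*(y + 3)) + 17/(64*(y - 3)) - 163/(96*(y - 7)).
Integrate each term: A/(y−a) contributes A·log|y−a|.

-163*log(y - 7)/96 + 17*log(y - 3)/64 + 9*log(y + 3)/8 - 517*log(y + 5)/192 + C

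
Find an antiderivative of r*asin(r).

Use integration by parts with u = arcsin(r), dv = r dr.
Then du = 1/sqrt(-r**2 + 1) dr.

r**2*asin(r)/2 + r*sqrt(-r**2 + 1)/4 - asin(r)/4 + C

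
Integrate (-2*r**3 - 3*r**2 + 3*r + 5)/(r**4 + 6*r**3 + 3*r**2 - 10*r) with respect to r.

Factor the denominator: r*(r - 1)*(r + 2)*(r + 5).
Partial-fraction decomposition: -11/(6*(r + 5)) + 1/(6*(r + 2)) + 1/(6*(r - 1)) - 1/(2*r).
Integrate each term: A/(r−a) contributes A·log|r−a|.

-log(r)/2 - 11*log(r + 5)/6 + log(r**2 + r - 2)/6 + C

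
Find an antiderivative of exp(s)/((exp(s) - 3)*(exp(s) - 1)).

Let u = e^s, du = e^s ds.
The integral becomes ∫ du/((u-1)(u-3)); decompose into partial fractions.

log(exp(s) - 3)/2 - log(exp(s) - 1)/2 + C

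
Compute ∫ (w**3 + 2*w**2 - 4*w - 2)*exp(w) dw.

Use integration by parts with u = w**3 + 2*w**2 - 4*w - 2, dv = exp(w) dw, so v = exp(w).
Apply parts 3 times (tabular method): alternate signs, differentiate u down to 0, integrate dv up.

(w**3 - w**2 - 2*w)*exp(w) + C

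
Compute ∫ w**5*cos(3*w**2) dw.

Let u = w², du = 2w dw; rewrite as (1/2)∫ u^2·cos(3u) du.
Now integrate by parts 2 times.

w**4*sin(3*w**2)/6 + w**2*cos(3*w**2)/9 - sin(3*w**2)/27 + C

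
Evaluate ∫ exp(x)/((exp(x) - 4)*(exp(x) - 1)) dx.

log(exp(x) - 4)/3 - log(exp(x) - 1)/3 + C

Let u = e^x, du = e^x dx.
The integral becomes ∫ du/((u-1)(u-4)); decompose into partial fractions.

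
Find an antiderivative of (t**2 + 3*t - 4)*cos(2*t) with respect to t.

t**2*sin(2*t)/2 + 3*t*sin(2*t)/2 + t*cos(2*t)/2 - 9*sin(2*t)/4 + 3*cos(2*t)/4 + C

Use integration by parts with u = t**2 + 3*t - 4, dv = cos(2*t) dt, so v = sin(2*t)/2.
Apply parts 2 times (tabular method): alternate signs, differentiate u down to 0, integrate dv up.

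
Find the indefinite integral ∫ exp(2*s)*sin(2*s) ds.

exp(2*s)*sin(2*s)/4 - exp(2*s)*cos(2*s)/4 + C

Let I denote the integral. Integrate by parts with u = sin(2*s), dv = exp(2*s) ds, so v = exp(2*s)/2: I = exp(2*s)*sin(2*s)/2 − ∫ exp(2*s)*cos(2*s) ds.
Apply parts again with u = cos(2*s), dv = exp(2*s) ds: ∫ exp(2*s)*cos(2*s) ds = exp(2*s)*cos(2*s)/2 + I. Substituting back brings back I: I = exp(2*s)*sin(2*s)/2 - exp(2*s)*cos(2*s)/2 − I.
Solving for I: (1 + 1)·I equals the remaining terms, so I = (1/2)·(exp(2*s)*sin(2*s)/2 - exp(2*s)*cos(2*s)/2).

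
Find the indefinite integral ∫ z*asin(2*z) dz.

z**2*asin(2*z)/2 + z*sqrt(-4*z**2 + 1)/8 - asin(2*z)/16 + C

Use integration by parts with u = arcsin(2*z), dv = z dz.
Then du = 2/sqrt(-4*z**2 + 1) dz.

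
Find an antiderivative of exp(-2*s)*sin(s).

-2*exp(-2*s)*sin(s)/5 - exp(-2*s)*cos(s)/5 + C

Let I denote the integral. Integrate by parts with u = sin(s), dv = exp(-2*s) ds, so v = -exp(-2*s)/2: I = -exp(-2*s)*sin(s)/2 + (1/2)·∫ exp(-2*s)*cos(s) ds.
Apply parts again with u = cos(s), dv = exp(-2*s) ds: ∫ exp(-2*s)*cos(s) ds = -exp(-2*s)*cos(s)/2 − (1/2)·I. Substituting back brings back I: I = -exp(-2*s)*sin(s)/2 - exp(-2*s)*cos(s)/4 − (1/4)·I.
Solving for I: (1 + 1/4)·I equals the remaining terms, so I = (4/5)·(-exp(-2*s)*sin(s)/2 - exp(-2*s)*cos(s)/4).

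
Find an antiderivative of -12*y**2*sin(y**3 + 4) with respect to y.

4*cos(y**3 + 4) + C

Let u = y**3 + 4, so du = (3*y**2) dy.
Rewriting, the integral becomes -4·∫ sin(u) du = -4·-cos(u).
Substituting back, u = y**3 + 4.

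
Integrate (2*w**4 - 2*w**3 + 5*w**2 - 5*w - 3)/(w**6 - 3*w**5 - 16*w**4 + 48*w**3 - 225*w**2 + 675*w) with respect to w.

-log(w)/225 + 1097*log(w - 5)/3400 - 5*log(w - 3)/32 - 1647*log(w + 5)/13600 - 25*log(w**2 + 9)/1224 + atan(w/3)/12 + C

Factor the denominator: w*(w - 5)*(w - 3)*(w + 5)*(w**2 + 9).
Partial-fraction decomposition: -(25*w - 153)/(612*(w**2 + 9)) - 1647/(13600*(w + 5)) - 5/(32*(w - 3)) + 1097/(3400*(w - 5)) - 1/(225*w).
Integrate each term; A/(w−a) gives A·log|w−a|; the (Bw+D)/(w²+p²) term gives a log and an atan.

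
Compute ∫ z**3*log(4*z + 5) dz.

z**4*log(4*z + 5)/4 - z**4/16 + 5*z**3/48 - 25*z**2/128 + 125*z/256 - 625*log(4*z + 5)/1024 + C

Use integration by parts with u = log(4*z + 5), dv = z**3 dz.
Then du = 4/(4*z + 5) dz and v = z**4/4.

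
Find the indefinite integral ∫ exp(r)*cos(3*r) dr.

3*exp(r)*sin(3*r)/10 + exp(r)*cos(3*r)/10 + C

Let I denote the integral. Integrate by parts with u = cos(3*r), dv = exp(r) dr, so v = exp(r): I = exp(r)*cos(3*r) + 3·∫ exp(r)*sin(3*r) dr.
Apply parts again with u = sin(3*r), dv = exp(r) dr: ∫ exp(r)*sin(3*r) dr = exp(r)*sin(3*r) − 3·I. Substituting back brings back I: I = 3*exp(r)*sin(3*r) + exp(r)*cos(3*r) − 9·I.
Solving for I: (1 + 9)·I equals the remaining terms, so I = (1/10)·(3*exp(r)*sin(3*r) + exp(r)*cos(3*r)).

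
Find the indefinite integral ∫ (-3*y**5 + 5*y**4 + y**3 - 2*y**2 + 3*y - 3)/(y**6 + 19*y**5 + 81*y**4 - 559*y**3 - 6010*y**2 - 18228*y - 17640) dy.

Factor the denominator: (y - 7)*(y + 2)*(y + 5)*(y + 6)**2*(y + 7).
Partial-fraction decomposition: -61961/(140*(y + 7)) + 727017/(2704*(y + 6)) - 29499/(52*(y + 6)**2) + 12307/(72*(y + 5)) - 151/(2160*(y + 2)) - 38153/(255528*(y - 7)).
Integrate each term; A/(y−a) gives A·log|y−a|; A/(y−a)² gives −A/(y−a).

-38153*log(y - 7)/255528 - 151*log(y + 2)/2160 + 12307*log(y + 5)/72 + 727017*log(y + 6)/2704 - 61961*log(y + 7)/140 + 29499/(52*y + 312) + C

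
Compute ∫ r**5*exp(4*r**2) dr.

Let u = r², du = 2r dr; rewrite as (1/2)∫ u^2·exp(4u) du.
Now integrate by parts 2 times.

(8*r**4 - 4*r**2 + 1)*exp(4*r**2)/64 + C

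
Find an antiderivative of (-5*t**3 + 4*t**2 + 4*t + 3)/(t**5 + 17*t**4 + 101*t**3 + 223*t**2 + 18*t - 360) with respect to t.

log(t - 1)/140 - 27*log(t + 3)/4 + 371*log(t + 4)/10 - 59*log(t + 5) + 401*log(t + 6)/14 + C

Factor the denominator: (t - 1)*(t + 3)*(t + 4)*(t + 5)*(t + 6).
Partial-fraction decomposition: 401/(14*(t + 6)) - 59/(t + 5) + 371/(10*(t + 4)) - 27/(4*(t + 3)) + 1/(140*(t - 1)).
Integrate each term: A/(t−a) contributes A·log|t−a|.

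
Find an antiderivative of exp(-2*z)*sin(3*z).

-2*exp(-2*z)*sin(3*z)/13 - 3*exp(-2*z)*cos(3*z)/13 + C

Let I denote the integral. Integrate by parts with u = sin(3*z), dv = exp(-2*z) dz, so v = -exp(-2*z)/2: I = -exp(-2*z)*sin(3*z)/2 + (3/2)·∫ exp(-2*z)*cos(3*z) dz.
Apply parts again with u = cos(3*z), dv = exp(-2*z) dz: ∫ exp(-2*z)*cos(3*z) dz = -exp(-2*z)*cos(3*z)/2 − (3/2)·I. Substituting back brings back I: I = -exp(-2*z)*sin(3*z)/2 - 3*exp(-2*z)*cos(3*z)/4 − (9/4)·I.
Solving for I: (1 + 9/4)·I equals the remaining terms, so I = (4/13)·(-exp(-2*z)*sin(3*z)/2 - 3*exp(-2*z)*cos(3*z)/4).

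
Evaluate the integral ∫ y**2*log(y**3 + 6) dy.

y**3*log(y**3 + 6)/3 - y**3/3 + 2*log(y**3 + 6) + C

Let u = y**3 + 6, so du = (3*y**2) dy.
The integral becomes (1/3)·∫ log(u) du; integrate by parts with u′=log(u), dv′=du.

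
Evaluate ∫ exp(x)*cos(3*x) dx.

3*exp(x)*sin(3*x)/10 + exp(x)*cos(3*x)/10 + C

Let I denote the integral. Integrate by parts with u = cos(3*x), dv = exp(x) dx, so v = exp(x): I = exp(x)*cos(3*x) + 3·∫ exp(x)*sin(3*x) dx.
Apply parts again with u = sin(3*x), dv = exp(x) dx: ∫ exp(x)*sin(3*x) dx = exp(x)*sin(3*x) − 3·I. Substituting back brings back I: I = 3*exp(x)*sin(3*x) + exp(x)*cos(3*x) − 9·I.
Solving for I: (1 + 9)·I equals the remaining terms, so I = (1/10)·(3*exp(x)*sin(3*x) + exp(x)*cos(3*x)).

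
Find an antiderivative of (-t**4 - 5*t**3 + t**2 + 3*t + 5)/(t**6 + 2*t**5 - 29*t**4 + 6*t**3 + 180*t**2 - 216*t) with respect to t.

-5*log(t)/216 - 193*log(t - 3)/162 + 3687*log(t - 2)/3200 + 59*log(t + 3)/1350 + 193*log(t + 6)/10368 - 41/(80*t - 160) + C

Factor the denominator: t*(t - 3)*(t - 2)**2*(t + 3)*(t + 6).
Partial-fraction decomposition: 193/(10368*(t + 6)) + 59/(1350*(t + 3)) + 3687/(3200*(t - 2)) + 41/(80*(t - 2)**2) - 193/(162*(t - 3)) - 5/(216*t).
Integrate each term; A/(t−a) gives A·log|t−a|; A/(t−a)² gives −A/(t−a).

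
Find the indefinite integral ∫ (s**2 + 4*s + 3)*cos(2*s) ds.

s**2*sin(2*s)/2 + 2*s*sin(2*s) + s*cos(2*s)/2 + 5*sin(2*s)/4 + cos(2*s) + C

Use integration by parts with u = s**2 + 4*s + 3, dv = cos(2*s) ds, so v = sin(2*s)/2.
Apply parts 2 times (tabular method): alternate signs, differentiate u down to 0, integrate dv up.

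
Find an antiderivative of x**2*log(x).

x**3*log(x)/3 - x**3/9 + C

Use integration by parts with u = log(x), dv = x**2 dx.
Then du = 1/x dx and v = x**3/3.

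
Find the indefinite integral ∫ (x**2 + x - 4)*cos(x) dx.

x**2*sin(x) + x*sin(x) + 2*x*cos(x) - 6*sin(x) + cos(x) + C

Use integration by parts with u = x**2 + x - 4, dv = cos(x) dx, so v = sin(x).
Apply parts 2 times (tabular method): alternate signs, differentiate u down to 0, integrate dv up.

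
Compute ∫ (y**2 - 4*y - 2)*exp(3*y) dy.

(9*y**2 - 42*y - 4)*exp(3*y)/27 + C

Use integration by parts with u = y**2 - 4*y - 2, dv = exp(3*y) dy, so v = exp(3*y)/3.
Apply parts 2 times (tabular method): alternate signs, differentiate u down to 0, integrate dv up.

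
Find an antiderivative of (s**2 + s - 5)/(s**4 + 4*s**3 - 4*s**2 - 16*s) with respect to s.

5*log(s)/16 + log(s - 2)/48 - 3*log(s + 2)/16 - 7*log(s + 4)/48 + C

Factor the denominator: s*(s - 2)*(s + 2)*(s + 4).
Partial-fraction decomposition: -7/(48*(s + 4)) - 3/(16*(s + 2)) + 1/(48*(s - 2)) + 5/(16*s).
Integrate each term: A/(s−a) contributes A·log|s−a|.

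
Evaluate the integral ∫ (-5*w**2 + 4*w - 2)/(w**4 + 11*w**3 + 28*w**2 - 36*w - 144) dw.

Factor the denominator: (w - 2)*(w + 3)*(w + 4)*(w + 6).
Partial-fraction decomposition: 103/(24*(w + 6)) - 49/(6*(w + 4)) + 59/(15*(w + 3)) - 7/(120*(w - 2)).
Integrate each term: A/(w−a) contributes A·log|w−a|.

-7*log(w - 2)/120 + 59*log(w + 3)/15 - 49*log(w + 4)/6 + 103*log(w + 6)/24 + C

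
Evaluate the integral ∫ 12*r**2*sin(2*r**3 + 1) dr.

-2*cos(2*r**3 + 1) + C

Let u = 2*r**3 + 1, so du = (6*r**2) dr.
Rewriting, the integral becomes 2·∫ sin(u) du = 2·-cos(u).
Substituting back, u = 2*r**3 + 1.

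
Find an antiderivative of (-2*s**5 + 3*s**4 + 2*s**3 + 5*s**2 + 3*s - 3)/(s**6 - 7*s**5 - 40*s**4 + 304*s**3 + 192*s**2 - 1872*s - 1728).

Factor the denominator: (s - 6)**2*(s - 4)*(s + 1)*(s + 2)*(s + 6).
Partial-fraction decomposition: -6389/(9600*(s + 6)) + 107/(1536*(s + 2)) - 2/(1225*(s + 1)) - 1063/(1200*(s - 4)) - 38887/(75264*(s - 6)) - 3679/(448*(s - 6)**2).
Integrate each term; A/(s−a) gives A·log|s−a|; A/(s−a)² gives −A/(s−a).

-38887*log(s - 6)/75264 - 1063*log(s - 4)/1200 - 2*log(s + 1)/1225 + 107*log(s + 2)/1536 - 6389*log(s + 6)/9600 + 3679/(448*s - 2688) + C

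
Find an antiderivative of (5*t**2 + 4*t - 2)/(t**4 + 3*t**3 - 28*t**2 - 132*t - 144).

101*log(t - 6)/360 - 5*log(t + 2)/8 + 31*log(t + 3)/9 - 31*log(t + 4)/10 + C

Factor the denominator: (t - 6)*(t + 2)*(t + 3)*(t + 4).
Partial-fraction decomposition: -31/(10*(t + 4)) + 31/(9*(t + 3)) - 5/(8*(t + 2)) + 101/(360*(t - 6)).
Integrate each term: A/(t−a) contributes A·log|t−a|.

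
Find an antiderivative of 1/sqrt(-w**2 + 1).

asin(w) + C

Substitute w = sin(θ), so dw = cos(θ) dθ and the radical becomes sqrt(-w**2 + 1) = cos(θ) by the Pythagorean identity.
Integrate the resulting trig expression in θ, then back-substitute θ = asin(w), sin(θ) = w, cos(θ) = sqrt(-w**2 + 1) (absorbing any constant into C).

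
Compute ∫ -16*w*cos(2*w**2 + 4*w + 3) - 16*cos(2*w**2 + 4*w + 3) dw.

-4*sin(2*w**2 + 4*w + 3) + C

Let u = 2*w**2 + 4*w + 3, so du = (4*w + 4) dw.
Rewriting, the integral becomes -4·∫ cos(u) du = -4·sin(u).
Substituting back, u = 2*w**2 + 4*w + 3.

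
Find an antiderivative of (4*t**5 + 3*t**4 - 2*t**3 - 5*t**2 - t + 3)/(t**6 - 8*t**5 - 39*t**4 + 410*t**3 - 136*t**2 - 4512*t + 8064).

Factor the denominator: (t - 7)*(t - 4)**2*(t - 3)*(t + 4)*(t + 6).
Partial-fraction decomposition: 599/(520*(t + 6)) - 3273/(9856*(t + 4)) - 31/(7*(t - 3)) - 38407/(5760*(t - 4)) - 931/(48*(t - 4)**2) + 18374/(1287*(t - 7)).
Integrate each term; A/(t−a) gives A·log|t−a|; A/(t−a)² gives −A/(t−a).

18374*log(t - 7)/1287 - 38407*log(t - 4)/5760 - 31*log(t - 3)/7 - 3273*log(t + 4)/9856 + 599*log(t + 6)/520 + 931/(48*t - 192) + C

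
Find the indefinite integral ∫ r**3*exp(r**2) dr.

Let u = r², du = 2r dr; rewrite as (1/2)∫ u^1·exp(1u) du.
Now integrate by parts 1 time.

(r**2 - 1)*exp(r**2)/2 + C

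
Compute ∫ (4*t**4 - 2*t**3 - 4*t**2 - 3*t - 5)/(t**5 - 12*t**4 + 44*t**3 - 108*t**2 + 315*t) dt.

-log(t)/63 + 2174*log(t - 7)/203 - 213*log(t - 5)/34 - 3805*log(t**2 + 9)/17748 + 775*atan(t/3)/986 + C

Factor the denominator: t*(t - 7)*(t - 5)*(t**2 + 9).
Partial-fraction decomposition: -5*(761*t - 4185)/(8874*(t**2 + 9)) - 213/(34*(t - 5)) + 2174/(203*(t - 7)) - 1/(63*t).
Integrate each term; A/(t−a) gives A·log|t−a|; the (Bt+D)/(t²+p²) term gives a log and an atan.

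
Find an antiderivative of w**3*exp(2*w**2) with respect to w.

(2*w**2 - 1)*exp(2*w**2)/8 + C

Let u = w², du = 2w dw; rewrite as (1/2)∫ u^1·exp(2u) du.
Now integrate by parts 1 time.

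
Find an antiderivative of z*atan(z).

z**2*atan(z)/2 - z/2 + atan(z)/2 + C

Use integration by parts with u = arctan(z), dv = z dz.
Then du = 1/(z**2 + 1) dz.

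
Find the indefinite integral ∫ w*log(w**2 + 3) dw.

Let u = w**2 + 3, so du = (2*w) dw.
The integral becomes (1/2)·∫ log(u) du; integrate by parts with u′=log(u), dv′=du.

w**2*log(w**2 + 3)/2 - w**2/2 + 3*log(w**2 + 3)/2 + C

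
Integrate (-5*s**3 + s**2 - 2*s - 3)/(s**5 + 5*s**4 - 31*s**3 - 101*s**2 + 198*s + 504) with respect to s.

Factor the denominator: (s - 4)*(s - 3)*(s + 2)*(s + 3)*(s + 7).
Partial-fraction decomposition: 71/(88*(s + 7)) - 7/(8*(s + 3)) + 3/(10*(s + 2)) + 9/(20*(s - 3)) - 15/(22*(s - 4)).
Integrate each term: A/(s−a) contributes A·log|s−a|.

-15*log(s - 4)/22 + 9*log(s - 3)/20 + 3*log(s + 2)/10 - 7*log(s + 3)/8 + 71*log(s + 7)/88 + C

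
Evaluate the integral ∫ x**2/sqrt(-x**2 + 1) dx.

-x*sqrt(-x**2 + 1)/2 + asin(x)/2 + C

Substitute x = sin(θ), so dx = cos(θ) dθ and the radical becomes sqrt(-x**2 + 1) = cos(θ) by the Pythagorean identity.
Integrate the resulting trig expression in θ, then back-substitute θ = asin(x), sin(θ) = x, cos(θ) = sqrt(-x**2 + 1) (absorbing any constant into C).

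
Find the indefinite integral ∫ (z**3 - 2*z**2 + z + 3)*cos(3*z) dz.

Use integration by parts with u = z**3 - 2*z**2 + z + 3, dv = cos(3*z) dz, so v = sin(3*z)/3.
Apply parts 3 times (tabular method): alternate signs, differentiate u down to 0, integrate dv up.

z**3*sin(3*z)/3 - 2*z**2*sin(3*z)/3 + z**2*cos(3*z)/3 + z*sin(3*z)/9 - 4*z*cos(3*z)/9 + 31*sin(3*z)/27 + cos(3*z)/27 + C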